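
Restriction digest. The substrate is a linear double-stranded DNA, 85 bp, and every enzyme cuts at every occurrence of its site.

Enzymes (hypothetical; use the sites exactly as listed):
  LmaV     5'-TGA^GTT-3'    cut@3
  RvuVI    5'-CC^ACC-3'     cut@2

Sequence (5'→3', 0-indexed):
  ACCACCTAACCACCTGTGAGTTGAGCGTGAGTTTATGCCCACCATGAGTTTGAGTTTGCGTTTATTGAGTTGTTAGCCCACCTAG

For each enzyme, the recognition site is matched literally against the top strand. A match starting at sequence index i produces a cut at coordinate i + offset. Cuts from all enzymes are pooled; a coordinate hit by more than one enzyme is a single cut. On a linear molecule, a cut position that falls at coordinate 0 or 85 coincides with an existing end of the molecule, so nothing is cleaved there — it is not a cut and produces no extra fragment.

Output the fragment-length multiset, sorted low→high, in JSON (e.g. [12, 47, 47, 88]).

[3,6,6,7,8,8,10,11,11,15]

Site scan:
  LmaV TGAGTT/3: at [16, 27, 44, 50, 65] ⇒ [19, 30, 47, 53, 68]
  RvuVI CCACC/2: at [1, 9, 38, 77] ⇒ [3, 11, 40, 79]

Pooled cuts: [3, 11, 19, 30, 40, 47, 53, 68, 79]

Fragment lengths:
  [0,3): 3 bp
  [3,11): 8 bp
  [11,19): 8 bp
  [19,30): 11 bp
  [30,40): 10 bp
  [40,47): 7 bp
  [47,53): 6 bp
  [53,68): 15 bp
  [68,79): 11 bp
  [79,85): 6 bp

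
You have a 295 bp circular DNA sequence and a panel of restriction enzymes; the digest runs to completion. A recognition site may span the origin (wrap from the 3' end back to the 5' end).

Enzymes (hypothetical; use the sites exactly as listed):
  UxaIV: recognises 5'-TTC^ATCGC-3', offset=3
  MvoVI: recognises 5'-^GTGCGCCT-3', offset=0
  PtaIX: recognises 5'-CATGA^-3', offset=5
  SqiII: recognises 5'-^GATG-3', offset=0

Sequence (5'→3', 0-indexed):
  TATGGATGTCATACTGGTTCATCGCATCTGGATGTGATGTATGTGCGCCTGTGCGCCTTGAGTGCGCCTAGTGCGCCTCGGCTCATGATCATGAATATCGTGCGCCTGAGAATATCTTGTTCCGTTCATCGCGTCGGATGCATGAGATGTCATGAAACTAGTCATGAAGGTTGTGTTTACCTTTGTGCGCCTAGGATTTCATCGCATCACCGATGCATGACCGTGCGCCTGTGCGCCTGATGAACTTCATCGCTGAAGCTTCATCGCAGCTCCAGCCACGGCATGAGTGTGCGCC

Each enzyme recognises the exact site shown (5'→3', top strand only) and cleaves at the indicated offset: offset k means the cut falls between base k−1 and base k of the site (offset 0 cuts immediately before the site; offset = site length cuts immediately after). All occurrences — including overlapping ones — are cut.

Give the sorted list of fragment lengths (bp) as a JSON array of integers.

[2,2,5,5,6,7,8,8,8,9,9,9,9,10,10,10,11,11,11,12,14,16,16,17,18,24,28]

Site scan:
  UxaIV (TTCATCGC, off=3): starts [17, 124, 197, 245, 259] → cuts [20, 127, 200, 248, 262]
  MvoVI (GTGCGCCT, off=0): starts [42, 50, 61, 70, 99, 184, 222, 230, 288] → cuts [42, 50, 61, 70, 99, 184, 222, 230, 288]
  PtaIX (CATGA, off=5): starts [83, 89, 140, 150, 162, 215, 281] → cuts [88, 94, 145, 155, 167, 220, 286]
  SqiII (GATG, off=0): starts [4, 30, 35, 136, 145, 211, 238] → cuts [4, 30, 35, 136, 145, 211, 238]

Pooled cuts: [4, 20, 30, 35, 42, 50, 61, 70, 88, 94, 99, 127, 136, 145, 155, 167, 184, 200, 211, 220, 222, 230, 238, 248, 262, 286, 288]

Fragment lengths:
  4→20: 16 bp
  20→30: 10 bp
  30→35: 5 bp
  35→42: 7 bp
  42→50: 8 bp
  50→61: 11 bp
  61→70: 9 bp
  70→88: 18 bp
  88→94: 6 bp
  94→99: 5 bp
  99→127: 28 bp
  127→136: 9 bp
  136→145: 9 bp
  145→155: 10 bp
  155→167: 12 bp
  167→184: 17 bp
  184→200: 16 bp
  200→211: 11 bp
  211→220: 9 bp
  220→222: 2 bp
  222→230: 8 bp
  230→238: 8 bp
  238→248: 10 bp
  248→262: 14 bp
  262→286: 24 bp
  286→288: 2 bp
  288→4 (wrap): 295-288+4 = 11 bp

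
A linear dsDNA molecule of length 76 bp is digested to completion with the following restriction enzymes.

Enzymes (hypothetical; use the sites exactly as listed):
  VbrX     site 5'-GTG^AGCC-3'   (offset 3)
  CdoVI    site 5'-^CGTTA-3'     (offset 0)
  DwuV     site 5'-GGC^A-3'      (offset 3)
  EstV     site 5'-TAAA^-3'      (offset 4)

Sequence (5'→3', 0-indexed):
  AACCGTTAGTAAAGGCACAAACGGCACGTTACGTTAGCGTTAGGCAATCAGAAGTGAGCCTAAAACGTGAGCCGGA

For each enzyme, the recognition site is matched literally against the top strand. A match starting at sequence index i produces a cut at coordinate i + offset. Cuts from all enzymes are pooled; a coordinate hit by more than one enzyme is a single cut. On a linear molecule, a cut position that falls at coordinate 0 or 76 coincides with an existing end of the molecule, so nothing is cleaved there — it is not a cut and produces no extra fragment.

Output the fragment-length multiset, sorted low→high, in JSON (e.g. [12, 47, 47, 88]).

Per-enzyme occurrences:
  VbrX (GTGAGCC, off=3): starts [53, 66] → cuts [56, 69]
  CdoVI (CGTTA, off=0): starts [3, 26, 31, 37] → cuts [3, 26, 31, 37]
  DwuV (GGCA, off=3): starts [13, 22, 42] → cuts [16, 25, 45]
  EstV (TAAA, off=4): starts [9, 60] → cuts [13, 64]

All cut coordinates (distinct, sorted): [3, 13, 16, 25, 26, 31, 37, 45, 56, 64, 69]

Fragment lengths:
  [0,3): 3 bp
  [3,13): 10 bp
  [13,16): 3 bp
  [16,25): 9 bp
  [25,26): 1 bp
  [26,31): 5 bp
  [31,37): 6 bp
  [37,45): 8 bp
  [45,56): 11 bp
  [56,64): 8 bp
  [64,69): 5 bp
  [69,76): 7 bp

[1,3,3,5,5,6,7,8,8,9,10,11]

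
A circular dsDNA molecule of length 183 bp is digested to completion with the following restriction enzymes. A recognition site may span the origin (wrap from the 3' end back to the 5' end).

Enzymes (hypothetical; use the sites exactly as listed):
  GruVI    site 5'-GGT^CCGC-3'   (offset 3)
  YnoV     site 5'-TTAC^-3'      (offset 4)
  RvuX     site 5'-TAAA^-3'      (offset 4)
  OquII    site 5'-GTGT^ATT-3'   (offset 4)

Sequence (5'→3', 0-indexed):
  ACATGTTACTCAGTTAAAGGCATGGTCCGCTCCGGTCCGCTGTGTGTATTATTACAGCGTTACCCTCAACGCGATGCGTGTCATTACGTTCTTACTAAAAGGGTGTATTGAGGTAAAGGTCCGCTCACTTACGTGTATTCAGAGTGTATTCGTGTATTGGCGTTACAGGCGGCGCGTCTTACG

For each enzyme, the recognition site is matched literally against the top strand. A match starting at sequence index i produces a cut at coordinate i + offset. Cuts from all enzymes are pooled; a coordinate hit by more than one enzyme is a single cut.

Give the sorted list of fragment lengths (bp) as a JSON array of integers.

[3,4,4,7,8,8,8,8,8,9,10,10,11,11,11,11,12,16,24]

Site scan:
  GruVI (GGTCCGC, off=3): starts [23, 33, 117] → cuts [26, 36, 120]
  YnoV (TTAC, off=4): starts [5, 51, 59, 83, 91, 128, 162, 178] → cuts [9, 55, 63, 87, 95, 132, 166, 182]
  RvuX (TAAA, off=4): starts [14, 95, 113] → cuts [18, 99, 117]
  OquII (GTGTATT, off=4): starts [43, 102, 132, 143, 151] → cuts [47, 106, 136, 147, 155]

Pooled cuts: [9, 18, 26, 36, 47, 55, 63, 87, 95, 99, 106, 117, 120, 132, 136, 147, 155, 166, 182]

Fragments:
  9→18: 9 bp
  18→26: 8 bp
  26→36: 10 bp
  36→47: 11 bp
  47→55: 8 bp
  55→63: 8 bp
  63→87: 24 bp
  87→95: 8 bp
  95→99: 4 bp
  99→106: 7 bp
  106→117: 11 bp
  117→120: 3 bp
  120→132: 12 bp
  132→136: 4 bp
  136→147: 11 bp
  147→155: 8 bp
  155→166: 11 bp
  166→182: 16 bp
  182→9 (wrap): 183-182+9 = 10 bp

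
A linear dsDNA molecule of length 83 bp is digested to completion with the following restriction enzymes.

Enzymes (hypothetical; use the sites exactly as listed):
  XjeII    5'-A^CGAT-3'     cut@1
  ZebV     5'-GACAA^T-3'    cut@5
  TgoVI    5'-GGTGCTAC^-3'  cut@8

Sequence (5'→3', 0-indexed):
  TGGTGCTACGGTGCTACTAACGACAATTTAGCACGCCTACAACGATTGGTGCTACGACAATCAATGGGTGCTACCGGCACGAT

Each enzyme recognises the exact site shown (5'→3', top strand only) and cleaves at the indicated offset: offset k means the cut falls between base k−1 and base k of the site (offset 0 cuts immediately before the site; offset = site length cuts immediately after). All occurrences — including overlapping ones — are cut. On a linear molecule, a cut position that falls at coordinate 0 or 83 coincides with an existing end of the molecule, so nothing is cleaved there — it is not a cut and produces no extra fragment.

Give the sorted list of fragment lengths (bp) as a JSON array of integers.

Per-enzyme occurrences:
  XjeII (ACGAT, off=1): starts [41, 78] → cuts [42, 79]
  ZebV (GACAAT, off=5): starts [21, 55] → cuts [26, 60]
  TgoVI (GGTGCTAC, off=8): starts [1, 9, 47, 66] → cuts [9, 17, 55, 74]

Pooled cuts: [9, 17, 26, 42, 55, 60, 74, 79]

Fragments:
  [0,9): 9 bp
  [9,17): 8 bp
  [17,26): 9 bp
  [26,42): 16 bp
  [42,55): 13 bp
  [55,60): 5 bp
  [60,74): 14 bp
  [74,79): 5 bp
  [79,83): 4 bp

[4,5,5,8,9,9,13,14,16]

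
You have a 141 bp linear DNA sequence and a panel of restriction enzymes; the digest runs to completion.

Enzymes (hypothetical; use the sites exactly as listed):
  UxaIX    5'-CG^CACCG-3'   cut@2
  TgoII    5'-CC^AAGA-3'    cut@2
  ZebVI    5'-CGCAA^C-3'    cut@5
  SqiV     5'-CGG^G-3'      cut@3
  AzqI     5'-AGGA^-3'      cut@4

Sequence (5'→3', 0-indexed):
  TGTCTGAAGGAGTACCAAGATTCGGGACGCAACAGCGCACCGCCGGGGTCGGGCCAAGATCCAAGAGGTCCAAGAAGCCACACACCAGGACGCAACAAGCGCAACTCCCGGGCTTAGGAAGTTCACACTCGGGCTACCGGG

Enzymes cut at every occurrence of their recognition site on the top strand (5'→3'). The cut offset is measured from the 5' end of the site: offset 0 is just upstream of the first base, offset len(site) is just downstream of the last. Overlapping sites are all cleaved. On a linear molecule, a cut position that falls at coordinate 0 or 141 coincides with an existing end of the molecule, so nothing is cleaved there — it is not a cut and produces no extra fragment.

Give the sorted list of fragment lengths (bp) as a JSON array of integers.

[1,3,5,5,5,6,7,7,7,8,8,9,9,9,9,11,13,19]

Site scan:
  UxaIX CGCACCG/2: at [35] ⇒ [37]
  TgoII CCAAGA/2: at [14, 53, 60, 69] ⇒ [16, 55, 62, 71]
  ZebVI CGCAAC/5: at [27, 90, 99] ⇒ [32, 95, 104]
  SqiV CGGG/3: at [22, 43, 49, 108, 129, 137] ⇒ [25, 46, 52, 111, 132, 140]
  AzqI AGGA/4: at [7, 86, 115] ⇒ [11, 90, 119]

Pooled cuts: [11, 16, 25, 32, 37, 46, 52, 55, 62, 71, 90, 95, 104, 111, 119, 132, 140]

Fragments:
  [0,11): 11 bp
  [11,16): 5 bp
  [16,25): 9 bp
  [25,32): 7 bp
  [32,37): 5 bp
  [37,46): 9 bp
  [46,52): 6 bp
  [52,55): 3 bp
  [55,62): 7 bp
  [62,71): 9 bp
  [71,90): 19 bp
  [90,95): 5 bp
  [95,104): 9 bp
  [104,111): 7 bp
  [111,119): 8 bp
  [119,132): 13 bp
  [132,140): 8 bp
  [140,141): 1 bp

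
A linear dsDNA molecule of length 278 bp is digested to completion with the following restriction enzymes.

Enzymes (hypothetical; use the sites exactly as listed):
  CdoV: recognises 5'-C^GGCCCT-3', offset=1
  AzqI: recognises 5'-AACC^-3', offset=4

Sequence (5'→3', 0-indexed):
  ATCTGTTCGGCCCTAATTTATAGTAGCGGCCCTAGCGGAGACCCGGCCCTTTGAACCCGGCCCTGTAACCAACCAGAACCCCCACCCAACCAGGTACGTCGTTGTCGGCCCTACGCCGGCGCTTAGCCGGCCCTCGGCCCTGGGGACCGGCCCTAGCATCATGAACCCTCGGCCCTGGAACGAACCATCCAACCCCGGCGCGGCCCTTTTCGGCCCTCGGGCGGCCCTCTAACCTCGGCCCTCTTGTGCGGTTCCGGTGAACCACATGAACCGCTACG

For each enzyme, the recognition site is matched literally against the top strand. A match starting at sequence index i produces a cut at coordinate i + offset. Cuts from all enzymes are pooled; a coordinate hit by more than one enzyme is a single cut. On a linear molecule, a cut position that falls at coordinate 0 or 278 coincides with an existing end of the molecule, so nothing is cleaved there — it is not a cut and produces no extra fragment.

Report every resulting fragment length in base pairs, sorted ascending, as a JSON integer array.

Scan for sites:
  CdoV CGGCCCT/1: at [7, 26, 43, 57, 105, 127, 134, 147, 169, 200, 210, 221, 235] ⇒ [8, 27, 44, 58, 106, 128, 135, 148, 170, 201, 211, 222, 236]
  AzqI AACC/4: at [53, 66, 70, 76, 87, 163, 182, 190, 230, 259, 268] ⇒ [57, 70, 74, 80, 91, 167, 186, 194, 234, 263, 272]

All cut coordinates (distinct, sorted): [8, 27, 44, 57, 58, 70, 74, 80, 91, 106, 128, 135, 148, 167, 170, 186, 194, 201, 211, 222, 234, 236, 263, 272]

Fragment lengths:
  [0,8): 8 bp
  [8,27): 19 bp
  [27,44): 17 bp
  [44,57): 13 bp
  [57,58): 1 bp
  [58,70): 12 bp
  [70,74): 4 bp
  [74,80): 6 bp
  [80,91): 11 bp
  [91,106): 15 bp
  [106,128): 22 bp
  [128,135): 7 bp
  [135,148): 13 bp
  [148,167): 19 bp
  [167,170): 3 bp
  [170,186): 16 bp
  [186,194): 8 bp
  [194,201): 7 bp
  [201,211): 10 bp
  [211,222): 11 bp
  [222,234): 12 bp
  [234,236): 2 bp
  [236,263): 27 bp
  [263,272): 9 bp
  [272,278): 6 bp

[1,2,3,4,6,6,7,7,8,8,9,10,11,11,12,12,13,13,15,16,17,19,19,22,27]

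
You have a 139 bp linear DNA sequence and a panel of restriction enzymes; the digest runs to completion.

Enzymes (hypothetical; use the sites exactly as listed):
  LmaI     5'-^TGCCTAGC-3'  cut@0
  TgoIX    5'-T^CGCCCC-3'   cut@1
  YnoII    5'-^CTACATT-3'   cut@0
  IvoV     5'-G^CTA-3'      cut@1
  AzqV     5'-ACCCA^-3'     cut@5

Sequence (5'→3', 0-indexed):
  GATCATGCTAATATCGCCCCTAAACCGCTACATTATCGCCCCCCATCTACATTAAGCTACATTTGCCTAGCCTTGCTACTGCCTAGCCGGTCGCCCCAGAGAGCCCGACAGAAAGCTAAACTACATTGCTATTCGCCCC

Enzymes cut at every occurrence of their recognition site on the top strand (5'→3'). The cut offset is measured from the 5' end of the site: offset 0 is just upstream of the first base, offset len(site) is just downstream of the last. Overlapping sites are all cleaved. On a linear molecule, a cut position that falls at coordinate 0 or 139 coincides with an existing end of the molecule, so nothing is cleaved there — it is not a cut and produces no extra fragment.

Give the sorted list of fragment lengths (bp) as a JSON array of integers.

Scan for sites:
  LmaI TGCCTAGC/0: at [63, 79] ⇒ [63, 79]
  TgoIX TCGCCCC/1: at [13, 35, 90, 132] ⇒ [14, 36, 91, 133]
  YnoII CTACATT/0: at [27, 46, 56, 120] ⇒ [27, 46, 56, 120]
  IvoV GCTA/1: at [6, 26, 55, 74, 114, 127] ⇒ [7, 27, 56, 75, 115, 128]
  AzqV (ACCCA, off=5): no sites

All cut coordinates (distinct, sorted): [7, 14, 27, 36, 46, 56, 63, 75, 79, 91, 115, 120, 128, 133]

Fragments:
  [0,7): 7 bp
  [7,14): 7 bp
  [14,27): 13 bp
  [27,36): 9 bp
  [36,46): 10 bp
  [46,56): 10 bp
  [56,63): 7 bp
  [63,75): 12 bp
  [75,79): 4 bp
  [79,91): 12 bp
  [91,115): 24 bp
  [115,120): 5 bp
  [120,128): 8 bp
  [128,133): 5 bp
  [133,139): 6 bp

[4,5,5,6,7,7,7,8,9,10,10,12,12,13,24]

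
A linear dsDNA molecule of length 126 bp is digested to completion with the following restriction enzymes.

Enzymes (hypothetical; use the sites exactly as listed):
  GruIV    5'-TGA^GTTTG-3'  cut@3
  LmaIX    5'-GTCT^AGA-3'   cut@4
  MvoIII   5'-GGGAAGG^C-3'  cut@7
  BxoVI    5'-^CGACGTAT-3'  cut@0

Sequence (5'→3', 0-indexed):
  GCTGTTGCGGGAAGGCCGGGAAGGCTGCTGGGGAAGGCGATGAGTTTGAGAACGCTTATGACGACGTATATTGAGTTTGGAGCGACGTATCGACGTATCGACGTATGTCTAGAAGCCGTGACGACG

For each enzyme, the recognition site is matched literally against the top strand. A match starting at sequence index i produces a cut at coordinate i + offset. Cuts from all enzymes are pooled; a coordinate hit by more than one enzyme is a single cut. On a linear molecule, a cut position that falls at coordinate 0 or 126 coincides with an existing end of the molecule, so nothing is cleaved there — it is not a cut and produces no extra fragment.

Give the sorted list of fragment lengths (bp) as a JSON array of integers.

Per-enzyme occurrences:
  GruIV TGAGTTTG/3: at [40, 71] ⇒ [43, 74]
  LmaIX GTCTAGA/4: at [106] ⇒ [110]
  MvoIII GGGAAGGC/7: at [8, 17, 30] ⇒ [15, 24, 37]
  BxoVI CGACGTAT/0: at [61, 82, 90, 98] ⇒ [61, 82, 90, 98]

All cut coordinates (distinct, sorted): [15, 24, 37, 43, 61, 74, 82, 90, 98, 110]

Fragment lengths:
  [0,15): 15 bp
  [15,24): 9 bp
  [24,37): 13 bp
  [37,43): 6 bp
  [43,61): 18 bp
  [61,74): 13 bp
  [74,82): 8 bp
  [82,90): 8 bp
  [90,98): 8 bp
  [98,110): 12 bp
  [110,126): 16 bp

[6,8,8,8,9,12,13,13,15,16,18]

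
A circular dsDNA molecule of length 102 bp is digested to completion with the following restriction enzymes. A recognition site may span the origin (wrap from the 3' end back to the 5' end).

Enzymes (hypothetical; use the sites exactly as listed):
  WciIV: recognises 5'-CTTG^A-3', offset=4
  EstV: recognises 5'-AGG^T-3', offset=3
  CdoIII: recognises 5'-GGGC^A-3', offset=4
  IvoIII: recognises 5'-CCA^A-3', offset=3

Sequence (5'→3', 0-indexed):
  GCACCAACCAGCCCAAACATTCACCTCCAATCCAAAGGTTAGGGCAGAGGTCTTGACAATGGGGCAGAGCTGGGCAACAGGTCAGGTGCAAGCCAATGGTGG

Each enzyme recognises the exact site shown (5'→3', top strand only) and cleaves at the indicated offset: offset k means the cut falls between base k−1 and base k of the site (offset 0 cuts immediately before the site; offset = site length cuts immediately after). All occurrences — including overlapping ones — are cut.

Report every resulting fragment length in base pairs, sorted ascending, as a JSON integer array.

[4,4,5,5,5,5,6,7,9,9,9,10,10,14]

Site scan:
  WciIV CTTGA/4: at [51] ⇒ [55]
  EstV AGGT/3: at [35, 47, 78, 83] ⇒ [38, 50, 81, 86]
  CdoIII GGGCA/4: at [41, 61, 71, 100] ⇒ [2, 45, 65, 75]
  IvoIII CCAA/3: at [3, 12, 26, 31, 92] ⇒ [6, 15, 29, 34, 95]

All cut coordinates (distinct, sorted): [2, 6, 15, 29, 34, 38, 45, 50, 55, 65, 75, 81, 86, 95]

Fragment lengths:
  2→6: 4 bp
  6→15: 9 bp
  15→29: 14 bp
  29→34: 5 bp
  34→38: 4 bp
  38→45: 7 bp
  45→50: 5 bp
  50→55: 5 bp
  55→65: 10 bp
  65→75: 10 bp
  75→81: 6 bp
  81→86: 5 bp
  86→95: 9 bp
  95→2 (wrap): 102-95+2 = 9 bp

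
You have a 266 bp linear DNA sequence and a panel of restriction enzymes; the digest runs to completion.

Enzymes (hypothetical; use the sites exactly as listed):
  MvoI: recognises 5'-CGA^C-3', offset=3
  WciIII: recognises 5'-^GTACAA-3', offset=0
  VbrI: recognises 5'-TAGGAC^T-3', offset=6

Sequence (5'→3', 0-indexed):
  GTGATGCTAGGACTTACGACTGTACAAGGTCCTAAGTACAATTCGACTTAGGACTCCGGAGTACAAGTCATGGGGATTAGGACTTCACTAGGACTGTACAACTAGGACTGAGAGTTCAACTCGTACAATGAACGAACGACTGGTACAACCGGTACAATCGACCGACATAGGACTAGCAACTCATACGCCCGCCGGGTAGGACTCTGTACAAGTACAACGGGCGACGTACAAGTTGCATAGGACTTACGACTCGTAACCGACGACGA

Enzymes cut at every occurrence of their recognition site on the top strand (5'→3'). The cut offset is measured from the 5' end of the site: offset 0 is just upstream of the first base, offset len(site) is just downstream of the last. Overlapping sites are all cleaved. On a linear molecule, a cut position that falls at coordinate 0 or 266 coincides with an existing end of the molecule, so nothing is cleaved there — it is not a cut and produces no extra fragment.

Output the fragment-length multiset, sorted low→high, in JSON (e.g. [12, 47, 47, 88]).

[1,1,2,3,3,3,3,4,6,6,6,6,8,8,9,10,11,11,11,13,13,13,14,14,17,18,23,29]

Site scan:
  MvoI (CGAC, off=3): starts [16, 43, 136, 158, 162, 221, 246, 257, 260] → cuts [19, 46, 139, 161, 165, 224, 249, 260, 263]
  WciIII (GTACAA, off=0): starts [21, 35, 60, 95, 122, 142, 151, 205, 211, 225] → cuts [21, 35, 60, 95, 122, 142, 151, 205, 211, 225]
  VbrI (TAGGACT, off=6): starts [7, 48, 77, 88, 102, 167, 196, 237] → cuts [13, 54, 83, 94, 108, 173, 202, 243]

All cut coordinates (distinct, sorted): [13, 19, 21, 35, 46, 54, 60, 83, 94, 95, 108, 122, 139, 142, 151, 161, 165, 173, 202, 205, 211, 224, 225, 243, 249, 260, 263]

Fragment lengths:
  [0,13): 13 bp
  [13,19): 6 bp
  [19,21): 2 bp
  [21,35): 14 bp
  [35,46): 11 bp
  [46,54): 8 bp
  [54,60): 6 bp
  [60,83): 23 bp
  [83,94): 11 bp
  [94,95): 1 bp
  [95,108): 13 bp
  [108,122): 14 bp
  [122,139): 17 bp
  [139,142): 3 bp
  [142,151): 9 bp
  [151,161): 10 bp
  [161,165): 4 bp
  [165,173): 8 bp
  [173,202): 29 bp
  [202,205): 3 bp
  [205,211): 6 bp
  [211,224): 13 bp
  [224,225): 1 bp
  [225,243): 18 bp
  [243,249): 6 bp
  [249,260): 11 bp
  [260,263): 3 bp
  [263,266): 3 bp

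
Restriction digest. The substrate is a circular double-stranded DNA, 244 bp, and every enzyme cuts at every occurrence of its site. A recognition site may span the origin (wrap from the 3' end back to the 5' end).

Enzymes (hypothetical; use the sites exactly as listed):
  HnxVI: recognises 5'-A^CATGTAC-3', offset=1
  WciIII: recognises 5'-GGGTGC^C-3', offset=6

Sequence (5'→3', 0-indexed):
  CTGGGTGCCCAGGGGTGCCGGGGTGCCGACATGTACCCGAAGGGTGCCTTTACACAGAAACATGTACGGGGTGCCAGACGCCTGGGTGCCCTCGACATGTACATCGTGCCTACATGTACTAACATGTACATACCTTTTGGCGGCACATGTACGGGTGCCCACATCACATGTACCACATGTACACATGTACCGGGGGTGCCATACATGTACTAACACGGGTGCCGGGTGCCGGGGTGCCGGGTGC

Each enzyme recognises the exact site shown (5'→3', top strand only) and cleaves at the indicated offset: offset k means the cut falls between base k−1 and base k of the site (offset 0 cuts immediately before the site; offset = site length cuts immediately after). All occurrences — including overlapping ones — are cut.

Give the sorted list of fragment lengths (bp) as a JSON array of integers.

[3,4,6,7,7,8,8,8,8,8,9,10,10,13,13,14,15,16,17,18,19,23]

Site scan:
  HnxVI ACATGTAC/1: at [28, 59, 94, 111, 121, 144, 165, 174, 182, 202] ⇒ [29, 60, 95, 112, 122, 145, 166, 175, 183, 203]
  WciIII GGGTGCC/6: at [2, 12, 20, 41, 68, 83, 152, 193, 216, 223, 231, 238] ⇒ [0, 8, 18, 26, 47, 74, 89, 158, 199, 222, 229, 237]

Pooled cuts: [0, 8, 18, 26, 29, 47, 60, 74, 89, 95, 112, 122, 145, 158, 166, 175, 183, 199, 203, 222, 229, 237]

Fragments:
  0→8: 8 bp
  8→18: 10 bp
  18→26: 8 bp
  26→29: 3 bp
  29→47: 18 bp
  47→60: 13 bp
  60→74: 14 bp
  74→89: 15 bp
  89→95: 6 bp
  95→112: 17 bp
  112→122: 10 bp
  122→145: 23 bp
  145→158: 13 bp
  158→166: 8 bp
  166→175: 9 bp
  175→183: 8 bp
  183→199: 16 bp
  199→203: 4 bp
  203→222: 19 bp
  222→229: 7 bp
  229→237: 8 bp
  237→0 (wrap): 244-237+0 = 7 bp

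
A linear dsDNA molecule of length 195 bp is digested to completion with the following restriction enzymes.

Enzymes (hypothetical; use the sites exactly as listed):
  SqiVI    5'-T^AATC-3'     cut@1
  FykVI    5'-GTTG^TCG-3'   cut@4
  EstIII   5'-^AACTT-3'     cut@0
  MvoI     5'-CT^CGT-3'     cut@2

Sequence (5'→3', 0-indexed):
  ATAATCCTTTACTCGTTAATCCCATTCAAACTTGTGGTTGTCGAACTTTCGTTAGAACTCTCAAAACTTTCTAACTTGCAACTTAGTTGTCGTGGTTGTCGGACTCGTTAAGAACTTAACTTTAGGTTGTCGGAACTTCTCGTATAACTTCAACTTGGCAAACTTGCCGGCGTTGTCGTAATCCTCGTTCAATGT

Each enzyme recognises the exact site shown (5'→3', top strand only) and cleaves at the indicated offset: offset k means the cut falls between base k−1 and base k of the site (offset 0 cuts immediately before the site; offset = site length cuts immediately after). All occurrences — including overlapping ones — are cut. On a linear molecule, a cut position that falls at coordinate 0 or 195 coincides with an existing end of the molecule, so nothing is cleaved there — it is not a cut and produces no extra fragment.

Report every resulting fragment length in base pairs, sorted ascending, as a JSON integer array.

[2,3,4,4,4,5,5,6,6,7,7,7,7,8,9,9,10,10,11,11,12,12,15,21]

Scan for sites:
  SqiVI TAATC/1: at [1, 16, 178] ⇒ [2, 17, 179]
  FykVI GTTGTCG/4: at [36, 85, 94, 125, 171] ⇒ [40, 89, 98, 129, 175]
  EstIII AACTT/0: at [28, 43, 64, 72, 79, 112, 117, 133, 145, 151, 160] ⇒ [28, 43, 64, 72, 79, 112, 117, 133, 145, 151, 160]
  MvoI CTCGT/2: at [11, 103, 138, 183] ⇒ [13, 105, 140, 185]

Pooled cuts: [2, 13, 17, 28, 40, 43, 64, 72, 79, 89, 98, 105, 112, 117, 129, 133, 140, 145, 151, 160, 175, 179, 185]

Fragment lengths:
  [0,2): 2 bp
  [2,13): 11 bp
  [13,17): 4 bp
  [17,28): 11 bp
  [28,40): 12 bp
  [40,43): 3 bp
  [43,64): 21 bp
  [64,72): 8 bp
  [72,79): 7 bp
  [79,89): 10 bp
  [89,98): 9 bp
  [98,105): 7 bp
  [105,112): 7 bp
  [112,117): 5 bp
  [117,129): 12 bp
  [129,133): 4 bp
  [133,140): 7 bp
  [140,145): 5 bp
  [145,151): 6 bp
  [151,160): 9 bp
  [160,175): 15 bp
  [175,179): 4 bp
  [179,185): 6 bp
  [185,195): 10 bp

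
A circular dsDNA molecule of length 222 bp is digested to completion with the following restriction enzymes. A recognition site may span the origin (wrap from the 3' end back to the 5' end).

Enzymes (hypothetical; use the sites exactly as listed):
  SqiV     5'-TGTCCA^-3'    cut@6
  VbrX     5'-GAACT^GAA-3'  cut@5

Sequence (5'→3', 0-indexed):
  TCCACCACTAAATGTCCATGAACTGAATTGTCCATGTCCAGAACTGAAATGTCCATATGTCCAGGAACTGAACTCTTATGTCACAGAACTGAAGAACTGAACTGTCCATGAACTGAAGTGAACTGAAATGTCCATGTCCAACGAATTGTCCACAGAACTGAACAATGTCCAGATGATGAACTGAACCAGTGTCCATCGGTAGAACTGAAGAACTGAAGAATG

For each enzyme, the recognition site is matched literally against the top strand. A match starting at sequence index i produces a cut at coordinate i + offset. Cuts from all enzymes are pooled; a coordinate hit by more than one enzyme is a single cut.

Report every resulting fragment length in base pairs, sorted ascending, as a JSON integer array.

[5,6,6,6,6,6,7,8,8,8,10,10,10,10,10,11,11,12,12,12,13,14,21]

Per-enzyme occurrences:
  SqiV TGTCCA/6: at [12, 28, 34, 49, 57, 102, 128, 134, 146, 165, 189, 220] ⇒ [4, 18, 34, 40, 55, 63, 108, 134, 140, 152, 171, 195]
  VbrX GAACTGAA/5: at [19, 40, 64, 85, 93, 109, 119, 154, 177, 201, 209] ⇒ [24, 45, 69, 90, 98, 114, 124, 159, 182, 206, 214]

All cut coordinates (distinct, sorted): [4, 18, 24, 34, 40, 45, 55, 63, 69, 90, 98, 108, 114, 124, 134, 140, 152, 159, 171, 182, 195, 206, 214]

Fragment lengths:
  4→18: 14 bp
  18→24: 6 bp
  24→34: 10 bp
  34→40: 6 bp
  40→45: 5 bp
  45→55: 10 bp
  55→63: 8 bp
  63→69: 6 bp
  69→90: 21 bp
  90→98: 8 bp
  98→108: 10 bp
  108→114: 6 bp
  114→124: 10 bp
  124→134: 10 bp
  134→140: 6 bp
  140→152: 12 bp
  152→159: 7 bp
  159→171: 12 bp
  171→182: 11 bp
  182→195: 13 bp
  195→206: 11 bp
  206→214: 8 bp
  214→4 (wrap): 222-214+4 = 12 bp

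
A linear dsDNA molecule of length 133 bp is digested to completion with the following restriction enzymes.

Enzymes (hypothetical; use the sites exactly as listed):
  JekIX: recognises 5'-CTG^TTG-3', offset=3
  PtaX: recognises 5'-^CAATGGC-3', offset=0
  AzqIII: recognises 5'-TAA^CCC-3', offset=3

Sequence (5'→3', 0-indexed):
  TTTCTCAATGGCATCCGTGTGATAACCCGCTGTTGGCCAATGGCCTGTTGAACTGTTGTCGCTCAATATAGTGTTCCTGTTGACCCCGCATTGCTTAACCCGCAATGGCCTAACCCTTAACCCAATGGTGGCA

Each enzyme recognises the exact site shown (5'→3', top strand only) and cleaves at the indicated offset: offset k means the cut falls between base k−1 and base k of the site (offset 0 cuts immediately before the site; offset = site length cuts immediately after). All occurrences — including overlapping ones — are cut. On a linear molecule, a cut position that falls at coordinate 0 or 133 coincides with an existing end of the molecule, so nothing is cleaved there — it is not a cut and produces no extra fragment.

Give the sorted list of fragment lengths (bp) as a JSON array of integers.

[4,5,5,7,7,8,10,11,13,19,20,24]

Scan for sites:
  JekIX CTGTTG/3: at [29, 44, 52, 76] ⇒ [32, 47, 55, 79]
  PtaX CAATGGC/0: at [5, 37, 102] ⇒ [5, 37, 102]
  AzqIII TAACCC/3: at [22, 95, 110, 117] ⇒ [25, 98, 113, 120]

All cut coordinates (distinct, sorted): [5, 25, 32, 37, 47, 55, 79, 98, 102, 113, 120]

Fragments:
  [0,5): 5 bp
  [5,25): 20 bp
  [25,32): 7 bp
  [32,37): 5 bp
  [37,47): 10 bp
  [47,55): 8 bp
  [55,79): 24 bp
  [79,98): 19 bp
  [98,102): 4 bp
  [102,113): 11 bp
  [113,120): 7 bp
  [120,133): 13 bp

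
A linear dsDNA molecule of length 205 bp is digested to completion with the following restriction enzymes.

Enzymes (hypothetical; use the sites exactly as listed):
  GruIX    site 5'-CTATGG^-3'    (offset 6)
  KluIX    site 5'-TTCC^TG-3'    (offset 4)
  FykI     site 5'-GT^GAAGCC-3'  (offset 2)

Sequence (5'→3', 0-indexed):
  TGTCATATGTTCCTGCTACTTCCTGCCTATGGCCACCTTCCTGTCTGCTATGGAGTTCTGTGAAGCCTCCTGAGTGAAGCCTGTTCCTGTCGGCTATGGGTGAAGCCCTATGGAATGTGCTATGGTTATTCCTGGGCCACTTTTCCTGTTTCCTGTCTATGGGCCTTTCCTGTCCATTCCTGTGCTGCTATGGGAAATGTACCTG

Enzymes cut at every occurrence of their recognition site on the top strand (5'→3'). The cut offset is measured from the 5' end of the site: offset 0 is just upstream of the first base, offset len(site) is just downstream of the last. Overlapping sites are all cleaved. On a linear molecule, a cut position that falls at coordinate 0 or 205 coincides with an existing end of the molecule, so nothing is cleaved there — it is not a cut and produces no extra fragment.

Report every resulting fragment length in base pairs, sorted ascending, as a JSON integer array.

[2,7,7,8,8,9,9,9,10,10,12,12,12,12,12,12,13,13,14,14]

Site scan:
  GruIX (CTATGG, off=6): starts [26, 47, 93, 107, 119, 156, 187] → cuts [32, 53, 99, 113, 125, 162, 193]
  KluIX (TTCCTG, off=4): starts [9, 19, 37, 83, 128, 142, 149, 166, 176] → cuts [13, 23, 41, 87, 132, 146, 153, 170, 180]
  FykI (GTGAAGCC, off=2): starts [59, 73, 99] → cuts [61, 75, 101]

All cut coordinates (distinct, sorted): [13, 23, 32, 41, 53, 61, 75, 87, 99, 101, 113, 125, 132, 146, 153, 162, 170, 180, 193]

Fragments:
  [0,13): 13 bp
  [13,23): 10 bp
  [23,32): 9 bp
  [32,41): 9 bp
  [41,53): 12 bp
  [53,61): 8 bp
  [61,75): 14 bp
  [75,87): 12 bp
  [87,99): 12 bp
  [99,101): 2 bp
  [101,113): 12 bp
  [113,125): 12 bp
  [125,132): 7 bp
  [132,146): 14 bp
  [146,153): 7 bp
  [153,162): 9 bp
  [162,170): 8 bp
  [170,180): 10 bp
  [180,193): 13 bp
  [193,205): 12 bp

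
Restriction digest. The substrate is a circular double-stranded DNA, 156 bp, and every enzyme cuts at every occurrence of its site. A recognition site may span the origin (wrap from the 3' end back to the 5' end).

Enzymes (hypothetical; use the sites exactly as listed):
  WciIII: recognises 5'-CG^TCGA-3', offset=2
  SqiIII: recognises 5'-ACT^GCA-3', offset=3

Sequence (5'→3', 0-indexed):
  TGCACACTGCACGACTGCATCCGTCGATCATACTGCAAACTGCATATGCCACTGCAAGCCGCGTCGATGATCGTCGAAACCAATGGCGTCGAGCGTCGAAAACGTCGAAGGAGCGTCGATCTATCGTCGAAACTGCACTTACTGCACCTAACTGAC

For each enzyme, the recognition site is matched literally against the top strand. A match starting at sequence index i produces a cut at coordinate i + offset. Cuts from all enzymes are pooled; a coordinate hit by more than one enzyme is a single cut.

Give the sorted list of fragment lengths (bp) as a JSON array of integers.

[7,7,7,7,8,8,9,9,10,10,11,11,11,12,14,15]

Scan for sites:
  WciIII (CGTCGA, off=2): starts [21, 61, 71, 86, 93, 102, 113, 124] → cuts [23, 63, 73, 88, 95, 104, 115, 126]
  SqiIII (ACTGCA, off=3): starts [5, 13, 31, 38, 50, 131, 140, 154] → cuts [1, 8, 16, 34, 41, 53, 134, 143]

All cut coordinates (distinct, sorted): [1, 8, 16, 23, 34, 41, 53, 63, 73, 88, 95, 104, 115, 126, 134, 143]

Fragments:
  1→8: 7 bp
  8→16: 8 bp
  16→23: 7 bp
  23→34: 11 bp
  34→41: 7 bp
  41→53: 12 bp
  53→63: 10 bp
  63→73: 10 bp
  73→88: 15 bp
  88→95: 7 bp
  95→104: 9 bp
  104→115: 11 bp
  115→126: 11 bp
  126→134: 8 bp
  134→143: 9 bp
  143→1 (wrap): 156-143+1 = 14 bp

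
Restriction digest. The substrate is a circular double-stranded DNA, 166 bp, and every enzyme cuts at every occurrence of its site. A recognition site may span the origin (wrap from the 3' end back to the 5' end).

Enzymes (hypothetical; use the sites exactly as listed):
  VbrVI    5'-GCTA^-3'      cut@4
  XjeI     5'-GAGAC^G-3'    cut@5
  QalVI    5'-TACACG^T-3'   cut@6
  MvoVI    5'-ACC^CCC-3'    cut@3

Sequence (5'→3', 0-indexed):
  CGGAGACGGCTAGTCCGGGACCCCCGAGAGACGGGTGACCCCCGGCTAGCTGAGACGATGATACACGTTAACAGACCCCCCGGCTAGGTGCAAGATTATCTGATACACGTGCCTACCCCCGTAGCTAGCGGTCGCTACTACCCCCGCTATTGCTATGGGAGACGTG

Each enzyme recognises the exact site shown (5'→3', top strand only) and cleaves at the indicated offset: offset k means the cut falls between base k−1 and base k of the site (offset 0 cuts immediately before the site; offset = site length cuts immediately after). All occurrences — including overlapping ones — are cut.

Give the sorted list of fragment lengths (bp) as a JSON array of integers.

Scan for sites:
  VbrVI GCTA/4: at [8, 44, 82, 123, 133, 145, 151] ⇒ [12, 48, 86, 127, 137, 149, 155]
  XjeI GAGACG/5: at [2, 27, 51, 158] ⇒ [7, 32, 56, 163]
  QalVI TACACGT/6: at [61, 103] ⇒ [67, 109]
  MvoVI ACCCCC/3: at [19, 37, 74, 114, 139] ⇒ [22, 40, 77, 117, 142]

All cut coordinates (distinct, sorted): [7, 12, 22, 32, 40, 48, 56, 67, 77, 86, 109, 117, 127, 137, 142, 149, 155, 163]

Fragments:
  7→12: 5 bp
  12→22: 10 bp
  22→32: 10 bp
  32→40: 8 bp
  40→48: 8 bp
  48→56: 8 bp
  56→67: 11 bp
  67→77: 10 bp
  77→86: 9 bp
  86→109: 23 bp
  109→117: 8 bp
  117→127: 10 bp
  127→137: 10 bp
  137→142: 5 bp
  142→149: 7 bp
  149→155: 6 bp
  155→163: 8 bp
  163→7 (wrap): 166-163+7 = 10 bp

[5,5,6,7,8,8,8,8,8,9,10,10,10,10,10,10,11,23]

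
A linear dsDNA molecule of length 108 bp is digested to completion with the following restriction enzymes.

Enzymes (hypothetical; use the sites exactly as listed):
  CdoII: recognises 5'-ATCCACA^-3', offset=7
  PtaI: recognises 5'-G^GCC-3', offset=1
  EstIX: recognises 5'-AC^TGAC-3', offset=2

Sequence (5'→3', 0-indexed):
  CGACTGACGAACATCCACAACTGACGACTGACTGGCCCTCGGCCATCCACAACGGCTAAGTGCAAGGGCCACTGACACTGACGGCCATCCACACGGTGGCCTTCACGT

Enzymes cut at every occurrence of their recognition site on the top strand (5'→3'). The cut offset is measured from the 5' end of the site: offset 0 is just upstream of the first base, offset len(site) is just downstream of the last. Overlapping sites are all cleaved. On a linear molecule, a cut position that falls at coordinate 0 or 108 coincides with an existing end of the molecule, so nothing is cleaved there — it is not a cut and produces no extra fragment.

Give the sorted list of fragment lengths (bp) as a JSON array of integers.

Site scan:
  CdoII ATCCACA/7: at [12, 44, 86] ⇒ [19, 51, 93]
  PtaI GGCC/1: at [33, 40, 66, 82, 97] ⇒ [34, 41, 67, 83, 98]
  EstIX ACTGAC/2: at [2, 19, 26, 70, 76] ⇒ [4, 21, 28, 72, 78]

Pooled cuts: [4, 19, 21, 28, 34, 41, 51, 67, 72, 78, 83, 93, 98]

Fragment lengths:
  [0,4): 4 bp
  [4,19): 15 bp
  [19,21): 2 bp
  [21,28): 7 bp
  [28,34): 6 bp
  [34,41): 7 bp
  [41,51): 10 bp
  [51,67): 16 bp
  [67,72): 5 bp
  [72,78): 6 bp
  [78,83): 5 bp
  [83,93): 10 bp
  [93,98): 5 bp
  [98,108): 10 bp

[2,4,5,5,5,6,6,7,7,10,10,10,15,16]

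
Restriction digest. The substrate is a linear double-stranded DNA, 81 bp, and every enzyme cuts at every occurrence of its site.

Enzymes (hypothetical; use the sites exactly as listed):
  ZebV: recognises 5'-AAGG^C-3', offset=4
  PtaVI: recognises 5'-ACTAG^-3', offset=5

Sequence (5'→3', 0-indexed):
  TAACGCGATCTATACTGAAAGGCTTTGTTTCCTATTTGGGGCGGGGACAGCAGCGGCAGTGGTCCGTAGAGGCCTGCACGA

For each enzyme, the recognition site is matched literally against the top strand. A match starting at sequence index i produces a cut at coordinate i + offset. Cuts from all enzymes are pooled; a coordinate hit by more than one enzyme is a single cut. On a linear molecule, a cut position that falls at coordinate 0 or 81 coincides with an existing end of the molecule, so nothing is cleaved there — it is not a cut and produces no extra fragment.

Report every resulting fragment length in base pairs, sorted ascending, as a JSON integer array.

[22,59]

Per-enzyme occurrences:
  ZebV AAGGC/4: at [18] ⇒ [22]
  PtaVI (ACTAG, off=5): no sites

All cut coordinates (distinct, sorted): [22]

Fragment lengths:
  [0,22): 22 bp
  [22,81): 59 bp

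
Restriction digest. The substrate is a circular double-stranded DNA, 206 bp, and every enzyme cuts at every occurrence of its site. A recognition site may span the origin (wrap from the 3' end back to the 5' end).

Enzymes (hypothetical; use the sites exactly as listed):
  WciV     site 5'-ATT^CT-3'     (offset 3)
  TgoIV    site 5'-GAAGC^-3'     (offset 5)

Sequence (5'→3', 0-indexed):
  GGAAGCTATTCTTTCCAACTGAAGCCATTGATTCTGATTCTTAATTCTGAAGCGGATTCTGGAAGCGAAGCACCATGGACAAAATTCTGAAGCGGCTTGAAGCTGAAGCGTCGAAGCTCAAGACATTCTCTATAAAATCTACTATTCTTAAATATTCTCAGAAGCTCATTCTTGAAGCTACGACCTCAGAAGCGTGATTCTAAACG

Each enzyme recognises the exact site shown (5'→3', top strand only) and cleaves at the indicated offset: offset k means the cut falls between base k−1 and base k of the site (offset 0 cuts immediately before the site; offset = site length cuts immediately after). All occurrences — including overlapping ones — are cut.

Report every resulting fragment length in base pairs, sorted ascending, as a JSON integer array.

[4,5,5,5,6,6,6,7,7,7,8,8,8,8,9,10,10,10,13,15,15,15,19]

Scan for sites:
  WciV ATTCT/3: at [7, 30, 36, 43, 55, 83, 124, 143, 153, 167, 196] ⇒ [10, 33, 39, 46, 58, 86, 127, 146, 156, 170, 199]
  TgoIV GAAGC/5: at [1, 20, 48, 61, 66, 88, 98, 104, 112, 160, 173, 188] ⇒ [6, 25, 53, 66, 71, 93, 103, 109, 117, 165, 178, 193]

All cut coordinates (distinct, sorted): [6, 10, 25, 33, 39, 46, 53, 58, 66, 71, 86, 93, 103, 109, 117, 127, 146, 156, 165, 170, 178, 193, 199]

Fragments:
  6→10: 4 bp
  10→25: 15 bp
  25→33: 8 bp
  33→39: 6 bp
  39→46: 7 bp
  46→53: 7 bp
  53→58: 5 bp
  58→66: 8 bp
  66→71: 5 bp
  71→86: 15 bp
  86→93: 7 bp
  93→103: 10 bp
  103→109: 6 bp
  109→117: 8 bp
  117→127: 10 bp
  127→146: 19 bp
  146→156: 10 bp
  156→165: 9 bp
  165→170: 5 bp
  170→178: 8 bp
  178→193: 15 bp
  193→199: 6 bp
  199→6 (wrap): 206-199+6 = 13 bp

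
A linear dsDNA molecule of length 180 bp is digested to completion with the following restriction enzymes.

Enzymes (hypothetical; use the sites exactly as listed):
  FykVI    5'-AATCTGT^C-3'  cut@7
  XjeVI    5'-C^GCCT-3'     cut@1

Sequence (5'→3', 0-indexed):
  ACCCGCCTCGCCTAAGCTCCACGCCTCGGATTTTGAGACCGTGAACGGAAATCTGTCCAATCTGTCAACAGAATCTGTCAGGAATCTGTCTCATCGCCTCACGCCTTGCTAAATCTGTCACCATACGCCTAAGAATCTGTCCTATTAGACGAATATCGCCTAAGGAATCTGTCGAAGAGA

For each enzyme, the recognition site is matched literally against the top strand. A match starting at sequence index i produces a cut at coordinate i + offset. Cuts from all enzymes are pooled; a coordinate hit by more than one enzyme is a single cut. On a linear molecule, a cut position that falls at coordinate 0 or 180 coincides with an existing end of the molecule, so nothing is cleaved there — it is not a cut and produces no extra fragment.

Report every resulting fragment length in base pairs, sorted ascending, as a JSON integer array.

[4,5,6,7,8,8,9,11,13,13,14,15,16,17,34]

Site scan:
  FykVI (AATCTGTC, off=7): starts [49, 58, 71, 82, 111, 133, 165] → cuts [56, 65, 78, 89, 118, 140, 172]
  XjeVI (CGCCT, off=1): starts [3, 8, 21, 94, 101, 125, 156] → cuts [4, 9, 22, 95, 102, 126, 157]

All cut coordinates (distinct, sorted): [4, 9, 22, 56, 65, 78, 89, 95, 102, 118, 126, 140, 157, 172]

Fragments:
  [0,4): 4 bp
  [4,9): 5 bp
  [9,22): 13 bp
  [22,56): 34 bp
  [56,65): 9 bp
  [65,78): 13 bp
  [78,89): 11 bp
  [89,95): 6 bp
  [95,102): 7 bp
  [102,118): 16 bp
  [118,126): 8 bp
  [126,140): 14 bp
  [140,157): 17 bp
  [157,172): 15 bp
  [172,180): 8 bp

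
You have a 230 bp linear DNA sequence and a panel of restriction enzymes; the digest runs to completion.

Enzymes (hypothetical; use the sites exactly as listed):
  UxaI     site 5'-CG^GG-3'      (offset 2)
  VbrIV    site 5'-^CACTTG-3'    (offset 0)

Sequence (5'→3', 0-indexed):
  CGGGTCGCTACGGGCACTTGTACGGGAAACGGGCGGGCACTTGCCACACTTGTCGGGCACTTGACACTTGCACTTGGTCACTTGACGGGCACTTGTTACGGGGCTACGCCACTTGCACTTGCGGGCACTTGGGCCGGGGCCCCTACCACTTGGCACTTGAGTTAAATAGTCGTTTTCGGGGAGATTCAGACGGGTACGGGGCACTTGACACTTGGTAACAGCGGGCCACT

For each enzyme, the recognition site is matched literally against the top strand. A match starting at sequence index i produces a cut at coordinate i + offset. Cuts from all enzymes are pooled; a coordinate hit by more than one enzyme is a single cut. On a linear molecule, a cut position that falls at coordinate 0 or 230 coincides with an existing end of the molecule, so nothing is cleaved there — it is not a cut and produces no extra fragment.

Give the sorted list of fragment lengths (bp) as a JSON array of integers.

[2,2,2,2,2,2,3,4,6,6,6,7,7,7,7,7,8,8,9,9,9,9,10,10,10,11,11,14,15,25]

Scan for sites:
  UxaI CGGG/2: at [0, 10, 22, 29, 33, 53, 85, 98, 121, 134, 176, 190, 196, 221] ⇒ [2, 12, 24, 31, 35, 55, 87, 100, 123, 136, 178, 192, 198, 223]
  VbrIV CACTTG/0: at [14, 37, 46, 57, 64, 70, 78, 89, 109, 115, 125, 146, 153, 201, 208] ⇒ [14, 37, 46, 57, 64, 70, 78, 89, 109, 115, 125, 146, 153, 201, 208]

Pooled cuts: [2, 12, 14, 24, 31, 35, 37, 46, 55, 57, 64, 70, 78, 87, 89, 100, 109, 115, 123, 125, 136, 146, 153, 178, 192, 198, 201, 208, 223]

Fragments:
  [0,2): 2 bp
  [2,12): 10 bp
  [12,14): 2 bp
  [14,24): 10 bp
  [24,31): 7 bp
  [31,35): 4 bp
  [35,37): 2 bp
  [37,46): 9 bp
  [46,55): 9 bp
  [55,57): 2 bp
  [57,64): 7 bp
  [64,70): 6 bp
  [70,78): 8 bp
  [78,87): 9 bp
  [87,89): 2 bp
  [89,100): 11 bp
  [100,109): 9 bp
  [109,115): 6 bp
  [115,123): 8 bp
  [123,125): 2 bp
  [125,136): 11 bp
  [136,146): 10 bp
  [146,153): 7 bp
  [153,178): 25 bp
  [178,192): 14 bp
  [192,198): 6 bp
  [198,201): 3 bp
  [201,208): 7 bp
  [208,223): 15 bp
  [223,230): 7 bp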